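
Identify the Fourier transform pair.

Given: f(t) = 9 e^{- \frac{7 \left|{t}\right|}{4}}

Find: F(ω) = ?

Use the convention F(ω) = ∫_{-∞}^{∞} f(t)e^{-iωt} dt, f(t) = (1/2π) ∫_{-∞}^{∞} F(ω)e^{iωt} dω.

F(ω) = \frac{504}{16 \omega^{2} + 49}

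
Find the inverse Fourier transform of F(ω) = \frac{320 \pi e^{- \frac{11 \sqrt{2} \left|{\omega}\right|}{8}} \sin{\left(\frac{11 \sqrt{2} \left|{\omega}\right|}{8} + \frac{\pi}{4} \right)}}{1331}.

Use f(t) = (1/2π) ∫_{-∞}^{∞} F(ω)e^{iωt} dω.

f(t) = \frac{5}{t^{4} + \frac{14641}{256}}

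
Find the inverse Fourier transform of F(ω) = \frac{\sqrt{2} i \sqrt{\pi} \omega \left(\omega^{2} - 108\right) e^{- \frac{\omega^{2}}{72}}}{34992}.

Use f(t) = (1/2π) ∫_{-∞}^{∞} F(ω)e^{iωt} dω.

f(t) = 8 t^{3} e^{- 18 t^{2}}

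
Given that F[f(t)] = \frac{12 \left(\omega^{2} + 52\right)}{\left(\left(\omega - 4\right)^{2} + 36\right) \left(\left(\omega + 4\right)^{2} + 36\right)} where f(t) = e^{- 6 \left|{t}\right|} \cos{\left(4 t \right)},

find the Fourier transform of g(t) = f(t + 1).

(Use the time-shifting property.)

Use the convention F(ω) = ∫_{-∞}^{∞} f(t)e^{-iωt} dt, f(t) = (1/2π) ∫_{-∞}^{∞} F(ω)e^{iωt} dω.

F[g](ω) = \frac{12 \left(\omega^{2} + 52\right) e^{i \omega}}{\omega^{4} + 40 \omega^{2} + 2704}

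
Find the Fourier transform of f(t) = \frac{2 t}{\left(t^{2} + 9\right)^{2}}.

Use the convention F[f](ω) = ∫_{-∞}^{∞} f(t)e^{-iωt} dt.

F(ω) = - \frac{i \pi \omega e^{- 3 \left|{\omega}\right|}}{3}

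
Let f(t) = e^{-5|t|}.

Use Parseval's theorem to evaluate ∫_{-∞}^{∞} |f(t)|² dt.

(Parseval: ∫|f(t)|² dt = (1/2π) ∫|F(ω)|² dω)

∫|f(t)|² dt = \frac{1}{5}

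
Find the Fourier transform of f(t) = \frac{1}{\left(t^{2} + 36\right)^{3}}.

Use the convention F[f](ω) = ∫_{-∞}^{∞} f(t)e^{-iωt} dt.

F(ω) = \frac{\pi \left(12 \omega^{2} + 6 \left|{\omega}\right| + 1\right) e^{- 6 \left|{\omega}\right|}}{20736}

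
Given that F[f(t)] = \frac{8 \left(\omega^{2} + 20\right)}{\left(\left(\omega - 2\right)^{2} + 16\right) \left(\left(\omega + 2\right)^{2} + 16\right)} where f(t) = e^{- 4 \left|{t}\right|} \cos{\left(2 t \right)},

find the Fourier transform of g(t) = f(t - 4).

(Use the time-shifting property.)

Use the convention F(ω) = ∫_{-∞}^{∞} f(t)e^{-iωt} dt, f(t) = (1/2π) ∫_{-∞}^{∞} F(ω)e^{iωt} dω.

F[g](ω) = \frac{8 \left(\omega^{2} + 20\right) e^{- 4 i \omega}}{\omega^{4} + 24 \omega^{2} + 400}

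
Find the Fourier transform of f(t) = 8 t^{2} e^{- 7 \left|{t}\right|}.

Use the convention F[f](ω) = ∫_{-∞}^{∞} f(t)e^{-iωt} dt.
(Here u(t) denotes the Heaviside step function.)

F(ω) = \frac{224 \left(49 - 3 \omega^{2}\right)}{\left(\omega^{2} + 49\right)^{3}}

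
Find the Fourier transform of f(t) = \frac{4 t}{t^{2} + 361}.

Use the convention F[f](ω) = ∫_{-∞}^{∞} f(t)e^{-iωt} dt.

F(ω) = - 4 i \pi e^{- 19 \left|{\omega}\right|} \operatorname{sign}{\left(\omega \right)}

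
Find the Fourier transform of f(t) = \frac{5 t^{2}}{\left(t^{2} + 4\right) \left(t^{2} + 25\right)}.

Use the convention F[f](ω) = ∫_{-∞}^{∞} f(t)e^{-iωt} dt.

F(ω) = \frac{5 \pi \left(5 - 2 e^{3 \left|{\omega}\right|}\right) e^{- 5 \left|{\omega}\right|}}{21}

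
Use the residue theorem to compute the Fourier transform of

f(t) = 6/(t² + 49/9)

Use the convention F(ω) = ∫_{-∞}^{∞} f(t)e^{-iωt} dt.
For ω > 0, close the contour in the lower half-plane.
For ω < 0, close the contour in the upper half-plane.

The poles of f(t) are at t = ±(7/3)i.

Let g(z) = f(z)e^{-iωz}; for large |z| the factor e^{-iωz} decays in the lower half-plane when ω > 0 and in the upper half-plane when ω < 0.

Case ω > 0 (lower half-plane, clockwise contour ⇒ F(ω) = -2πi·ΣRes):
  Res_{z = - \frac{7 i}{3}} g(z) = \frac{9 i e^{- \frac{7 \omega}{3}}}{7}
  F(ω) = -2πi·ΣRes = \frac{18 \pi e^{- \frac{7 \omega}{3}}}{7}

Case ω < 0 (upper half-plane, counterclockwise contour ⇒ F(ω) = +2πi·ΣRes):
  Res_{z = \frac{7 i}{3}} g(z) = - \frac{9 i e^{\frac{7 \omega}{3}}}{7}
  F(ω) = 2πi·ΣRes = \frac{18 \pi e^{\frac{7 \omega}{3}}}{7}

Both cases combine into a single formula in |ω|:

F(ω) = \frac{18 \pi e^{- \frac{7 \left|{\omega}\right|}{3}}}{7}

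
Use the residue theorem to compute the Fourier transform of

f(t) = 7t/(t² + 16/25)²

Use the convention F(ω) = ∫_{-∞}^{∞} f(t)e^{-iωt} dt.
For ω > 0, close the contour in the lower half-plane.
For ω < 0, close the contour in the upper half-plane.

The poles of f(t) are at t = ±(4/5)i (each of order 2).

Let g(z) = f(z)e^{-iωz}; for large |z| the factor e^{-iωz} decays in the lower half-plane when ω > 0 and in the upper half-plane when ω < 0.

Case ω > 0 (lower half-plane, clockwise contour ⇒ F(ω) = -2πi·ΣRes):
  Res_{z = - \frac{4 i}{5}} g(z) = \frac{35 \omega e^{- \frac{4 \omega}{5}}}{16} (pole of order 2)
  F(ω) = -2πi·ΣRes = - \frac{35 i \pi \omega e^{- \frac{4 \omega}{5}}}{8}

Case ω < 0 (upper half-plane, counterclockwise contour ⇒ F(ω) = +2πi·ΣRes):
  Res_{z = \frac{4 i}{5}} g(z) = - \frac{35 \omega e^{\frac{4 \omega}{5}}}{16} (pole of order 2)
  F(ω) = 2πi·ΣRes = - \frac{35 i \pi \omega e^{\frac{4 \omega}{5}}}{8}

Both cases combine into a single formula in |ω|:

F(ω) = - \frac{35 i \pi \omega e^{- \frac{4 \left|{\omega}\right|}{5}}}{8}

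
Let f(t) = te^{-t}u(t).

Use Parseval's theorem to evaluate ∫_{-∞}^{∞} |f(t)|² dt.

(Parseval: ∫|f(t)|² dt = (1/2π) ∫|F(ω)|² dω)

∫|f(t)|² dt = \frac{1}{4}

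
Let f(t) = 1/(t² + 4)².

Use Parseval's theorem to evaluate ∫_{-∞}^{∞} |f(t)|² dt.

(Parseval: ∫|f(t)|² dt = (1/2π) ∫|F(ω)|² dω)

∫|f(t)|² dt = \frac{5 \pi}{2048}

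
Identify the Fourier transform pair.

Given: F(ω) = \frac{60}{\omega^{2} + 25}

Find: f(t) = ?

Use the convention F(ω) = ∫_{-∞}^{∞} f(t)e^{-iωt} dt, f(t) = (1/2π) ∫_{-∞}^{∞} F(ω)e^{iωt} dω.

f(t) = 6 e^{- 5 \left|{t}\right|}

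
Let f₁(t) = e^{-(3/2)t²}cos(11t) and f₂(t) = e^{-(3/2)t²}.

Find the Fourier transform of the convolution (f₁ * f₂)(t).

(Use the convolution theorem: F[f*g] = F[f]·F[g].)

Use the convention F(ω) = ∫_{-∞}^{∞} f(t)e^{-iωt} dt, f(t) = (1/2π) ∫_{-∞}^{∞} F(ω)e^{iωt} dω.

F[f₁*f₂](ω) = \frac{\pi \left(e^{\frac{22 \omega}{3}} + 1\right) e^{- \frac{\omega^{2}}{3} - \frac{11 \omega}{3} - \frac{121}{6}}}{3}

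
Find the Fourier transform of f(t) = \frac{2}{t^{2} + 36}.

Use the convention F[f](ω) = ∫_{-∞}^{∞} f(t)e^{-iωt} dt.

F(ω) = \frac{\pi e^{- 6 \left|{\omega}\right|}}{3}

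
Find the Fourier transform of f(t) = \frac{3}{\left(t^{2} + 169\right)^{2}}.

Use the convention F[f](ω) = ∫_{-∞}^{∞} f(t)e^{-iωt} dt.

F(ω) = \frac{3 \pi \left(13 \left|{\omega}\right| + 1\right) e^{- 13 \left|{\omega}\right|}}{4394}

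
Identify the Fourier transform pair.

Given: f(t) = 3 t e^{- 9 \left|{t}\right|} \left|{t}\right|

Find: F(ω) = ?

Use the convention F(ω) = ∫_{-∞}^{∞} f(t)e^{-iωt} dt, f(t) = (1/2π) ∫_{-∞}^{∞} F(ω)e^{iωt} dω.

F(ω) = \frac{12 i \omega \left(\omega^{2} - 243\right)}{\left(\omega^{2} + 81\right)^{3}}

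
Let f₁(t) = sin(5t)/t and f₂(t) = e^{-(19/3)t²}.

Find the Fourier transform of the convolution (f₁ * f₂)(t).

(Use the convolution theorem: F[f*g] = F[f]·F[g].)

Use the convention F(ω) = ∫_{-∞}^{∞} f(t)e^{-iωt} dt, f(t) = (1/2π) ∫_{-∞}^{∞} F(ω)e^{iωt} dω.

F[f₁*f₂](ω) = \begin{cases} \frac{\sqrt{57} \pi^{\frac{3}{2}} e^{- \frac{3 \omega^{2}}{76}}}{19} & \text{for}\: \omega > -5 \wedge \omega < 5 \\0 & \text{otherwise} \end{cases}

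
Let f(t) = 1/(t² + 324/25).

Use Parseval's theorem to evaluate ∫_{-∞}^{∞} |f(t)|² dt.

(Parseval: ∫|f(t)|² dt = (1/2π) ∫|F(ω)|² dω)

∫|f(t)|² dt = \frac{125 \pi}{11664}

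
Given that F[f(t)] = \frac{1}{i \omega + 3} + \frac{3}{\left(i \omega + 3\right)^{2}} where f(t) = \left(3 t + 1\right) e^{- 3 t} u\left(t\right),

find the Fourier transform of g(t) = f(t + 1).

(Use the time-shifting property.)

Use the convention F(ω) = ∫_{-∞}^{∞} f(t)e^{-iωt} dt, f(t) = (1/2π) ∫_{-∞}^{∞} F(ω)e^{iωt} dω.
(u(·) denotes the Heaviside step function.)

F[g](ω) = \frac{\left(- i \omega - 6\right) e^{i \omega}}{\omega^{2} - 6 i \omega - 9}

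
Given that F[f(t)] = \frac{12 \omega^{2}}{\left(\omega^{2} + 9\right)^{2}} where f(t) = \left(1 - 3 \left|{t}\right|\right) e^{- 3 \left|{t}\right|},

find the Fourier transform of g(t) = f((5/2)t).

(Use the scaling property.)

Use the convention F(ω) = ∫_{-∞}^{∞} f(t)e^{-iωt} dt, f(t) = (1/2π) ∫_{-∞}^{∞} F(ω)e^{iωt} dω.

F[g](ω) = \frac{480 \omega^{2}}{\left(4 \omega^{2} + 225\right)^{2}}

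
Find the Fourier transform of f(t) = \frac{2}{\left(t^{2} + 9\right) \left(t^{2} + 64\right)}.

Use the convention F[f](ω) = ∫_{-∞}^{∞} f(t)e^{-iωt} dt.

F(ω) = \frac{\pi \left(8 e^{5 \left|{\omega}\right|} - 3\right) e^{- 8 \left|{\omega}\right|}}{660}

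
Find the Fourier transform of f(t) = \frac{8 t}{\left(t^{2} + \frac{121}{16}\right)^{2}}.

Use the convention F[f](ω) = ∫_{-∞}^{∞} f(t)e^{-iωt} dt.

F(ω) = - \frac{16 i \pi \omega e^{- \frac{11 \left|{\omega}\right|}{4}}}{11}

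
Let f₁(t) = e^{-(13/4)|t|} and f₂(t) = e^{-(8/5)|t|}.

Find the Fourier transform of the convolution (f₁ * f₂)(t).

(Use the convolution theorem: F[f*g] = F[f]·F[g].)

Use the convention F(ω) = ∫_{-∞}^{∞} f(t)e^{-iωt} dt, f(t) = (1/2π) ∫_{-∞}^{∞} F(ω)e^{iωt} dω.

F[f₁*f₂](ω) = \frac{8320}{400 \omega^{4} + 5249 \omega^{2} + 10816}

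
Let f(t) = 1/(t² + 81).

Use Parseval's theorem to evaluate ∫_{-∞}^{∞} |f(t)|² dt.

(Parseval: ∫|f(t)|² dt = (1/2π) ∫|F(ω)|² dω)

∫|f(t)|² dt = \frac{\pi}{1458}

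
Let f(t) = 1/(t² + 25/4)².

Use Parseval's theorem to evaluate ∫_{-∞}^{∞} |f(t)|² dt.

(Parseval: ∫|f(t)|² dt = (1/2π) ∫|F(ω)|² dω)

∫|f(t)|² dt = \frac{8 \pi}{15625}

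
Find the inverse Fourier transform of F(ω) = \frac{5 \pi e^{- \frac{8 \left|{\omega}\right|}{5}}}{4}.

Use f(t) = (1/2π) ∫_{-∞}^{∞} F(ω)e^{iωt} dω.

f(t) = \frac{2}{t^{2} + \frac{64}{25}}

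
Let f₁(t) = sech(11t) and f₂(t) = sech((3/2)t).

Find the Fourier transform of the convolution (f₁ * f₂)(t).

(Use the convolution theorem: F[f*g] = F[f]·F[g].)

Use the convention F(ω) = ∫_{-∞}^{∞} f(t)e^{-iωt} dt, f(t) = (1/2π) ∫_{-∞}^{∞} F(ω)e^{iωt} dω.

F[f₁*f₂](ω) = \frac{2 \pi^{2}}{33 \cosh{\left(\frac{\pi \omega}{22} \right)} \cosh{\left(\frac{\pi \omega}{3} \right)}}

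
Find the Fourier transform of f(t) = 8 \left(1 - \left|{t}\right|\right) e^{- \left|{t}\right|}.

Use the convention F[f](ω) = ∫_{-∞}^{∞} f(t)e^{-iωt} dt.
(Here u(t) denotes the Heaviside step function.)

F(ω) = \frac{32 \omega^{2}}{\left(\omega^{2} + 1\right)^{2}}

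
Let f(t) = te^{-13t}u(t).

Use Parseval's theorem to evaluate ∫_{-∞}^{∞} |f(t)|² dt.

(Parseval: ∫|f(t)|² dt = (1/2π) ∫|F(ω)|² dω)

∫|f(t)|² dt = \frac{1}{8788}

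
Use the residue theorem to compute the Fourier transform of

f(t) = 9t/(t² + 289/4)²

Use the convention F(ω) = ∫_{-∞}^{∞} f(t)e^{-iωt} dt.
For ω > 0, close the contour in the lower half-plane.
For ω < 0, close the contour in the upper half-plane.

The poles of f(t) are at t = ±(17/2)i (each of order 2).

Let g(z) = f(z)e^{-iωz}; for large |z| the factor e^{-iωz} decays in the lower half-plane when ω > 0 and in the upper half-plane when ω < 0.

Case ω > 0 (lower half-plane, clockwise contour ⇒ F(ω) = -2πi·ΣRes):
  Res_{z = - \frac{17 i}{2}} g(z) = \frac{9 \omega e^{- \frac{17 \omega}{2}}}{34} (pole of order 2)
  F(ω) = -2πi·ΣRes = - \frac{9 i \pi \omega e^{- \frac{17 \omega}{2}}}{17}

Case ω < 0 (upper half-plane, counterclockwise contour ⇒ F(ω) = +2πi·ΣRes):
  Res_{z = \frac{17 i}{2}} g(z) = - \frac{9 \omega e^{\frac{17 \omega}{2}}}{34} (pole of order 2)
  F(ω) = 2πi·ΣRes = - \frac{9 i \pi \omega e^{\frac{17 \omega}{2}}}{17}

Both cases combine into a single formula in |ω|:

F(ω) = - \frac{9 i \pi \omega e^{- \frac{17 \left|{\omega}\right|}{2}}}{17}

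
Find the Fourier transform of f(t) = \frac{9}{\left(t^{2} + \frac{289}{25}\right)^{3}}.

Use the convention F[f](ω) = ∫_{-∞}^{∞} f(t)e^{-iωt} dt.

F(ω) = \frac{1125 \pi \left(289 \omega^{2} + 255 \left|{\omega}\right| + 75\right) e^{- \frac{17 \left|{\omega}\right|}{5}}}{11358856}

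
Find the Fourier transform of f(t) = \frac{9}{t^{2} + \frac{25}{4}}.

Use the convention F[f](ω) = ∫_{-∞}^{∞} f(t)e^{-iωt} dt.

F(ω) = \frac{18 \pi e^{- \frac{5 \left|{\omega}\right|}{2}}}{5}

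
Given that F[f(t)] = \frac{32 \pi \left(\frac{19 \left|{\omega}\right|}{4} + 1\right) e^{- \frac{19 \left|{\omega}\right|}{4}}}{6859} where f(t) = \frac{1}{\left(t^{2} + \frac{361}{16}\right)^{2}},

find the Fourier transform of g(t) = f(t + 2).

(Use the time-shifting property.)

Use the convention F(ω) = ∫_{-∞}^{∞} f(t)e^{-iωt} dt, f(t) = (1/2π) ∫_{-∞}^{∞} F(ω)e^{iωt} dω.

F[g](ω) = \frac{8 \pi \left(19 \left|{\omega}\right| + 4\right) e^{2 i \omega - \frac{19 \left|{\omega}\right|}{4}}}{6859}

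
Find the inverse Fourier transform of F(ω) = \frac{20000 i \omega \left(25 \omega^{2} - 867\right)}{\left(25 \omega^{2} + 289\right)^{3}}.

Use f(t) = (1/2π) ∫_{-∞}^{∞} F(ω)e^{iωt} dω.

f(t) = 8 t e^{- \frac{17 \left|{t}\right|}{5}} \left|{t}\right|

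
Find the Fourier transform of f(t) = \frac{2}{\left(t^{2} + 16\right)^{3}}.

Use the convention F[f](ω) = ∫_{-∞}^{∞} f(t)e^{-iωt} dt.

F(ω) = \frac{\pi \left(16 \omega^{2} + 12 \left|{\omega}\right| + 3\right) e^{- 4 \left|{\omega}\right|}}{4096}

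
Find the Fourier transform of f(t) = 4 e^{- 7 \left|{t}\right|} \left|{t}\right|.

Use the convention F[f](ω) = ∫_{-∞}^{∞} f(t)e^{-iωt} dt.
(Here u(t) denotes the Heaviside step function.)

F(ω) = \frac{8 \left(49 - \omega^{2}\right)}{\left(\omega^{2} + 49\right)^{2}}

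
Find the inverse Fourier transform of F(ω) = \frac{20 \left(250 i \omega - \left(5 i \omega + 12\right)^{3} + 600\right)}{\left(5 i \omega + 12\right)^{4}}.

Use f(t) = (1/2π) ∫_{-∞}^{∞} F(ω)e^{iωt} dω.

f(t) = 4 \left(t^{2} - 1\right) e^{- \frac{12 t}{5}} u\left(t\right)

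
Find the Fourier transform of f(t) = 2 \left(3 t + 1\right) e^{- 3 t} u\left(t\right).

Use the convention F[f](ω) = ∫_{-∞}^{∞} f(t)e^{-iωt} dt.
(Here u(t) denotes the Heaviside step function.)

F(ω) = \frac{2 \left(- i \omega - 6\right)}{\omega^{2} - 6 i \omega - 9}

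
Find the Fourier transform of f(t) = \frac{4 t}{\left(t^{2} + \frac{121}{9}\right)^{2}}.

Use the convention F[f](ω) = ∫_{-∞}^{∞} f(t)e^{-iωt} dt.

F(ω) = - \frac{6 i \pi \omega e^{- \frac{11 \left|{\omega}\right|}{3}}}{11}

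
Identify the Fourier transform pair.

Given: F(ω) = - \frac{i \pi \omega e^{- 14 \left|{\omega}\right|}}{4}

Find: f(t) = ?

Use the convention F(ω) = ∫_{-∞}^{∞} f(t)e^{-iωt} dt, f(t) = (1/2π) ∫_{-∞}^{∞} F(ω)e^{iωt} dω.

f(t) = \frac{7 t}{\left(t^{2} + 196\right)^{2}}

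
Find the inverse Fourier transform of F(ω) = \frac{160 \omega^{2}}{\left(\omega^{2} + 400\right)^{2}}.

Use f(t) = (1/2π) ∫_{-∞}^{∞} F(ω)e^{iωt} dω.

f(t) = 2 \left(1 - 20 \left|{t}\right|\right) e^{- 20 \left|{t}\right|}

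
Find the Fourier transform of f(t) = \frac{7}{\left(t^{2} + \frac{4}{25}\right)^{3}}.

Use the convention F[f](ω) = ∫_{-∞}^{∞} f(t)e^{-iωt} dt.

F(ω) = \frac{875 \pi \left(4 \omega^{2} + 30 \left|{\omega}\right| + 75\right) e^{- \frac{2 \left|{\omega}\right|}{5}}}{256}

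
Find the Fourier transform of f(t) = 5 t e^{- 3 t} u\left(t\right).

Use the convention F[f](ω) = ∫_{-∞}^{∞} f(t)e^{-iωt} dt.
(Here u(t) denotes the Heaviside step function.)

F(ω) = \frac{5}{\left(i \omega + 3\right)^{2}}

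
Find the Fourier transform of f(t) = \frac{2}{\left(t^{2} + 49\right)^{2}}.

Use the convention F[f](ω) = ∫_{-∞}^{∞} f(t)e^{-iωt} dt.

F(ω) = \frac{\pi \left(7 \left|{\omega}\right| + 1\right) e^{- 7 \left|{\omega}\right|}}{343}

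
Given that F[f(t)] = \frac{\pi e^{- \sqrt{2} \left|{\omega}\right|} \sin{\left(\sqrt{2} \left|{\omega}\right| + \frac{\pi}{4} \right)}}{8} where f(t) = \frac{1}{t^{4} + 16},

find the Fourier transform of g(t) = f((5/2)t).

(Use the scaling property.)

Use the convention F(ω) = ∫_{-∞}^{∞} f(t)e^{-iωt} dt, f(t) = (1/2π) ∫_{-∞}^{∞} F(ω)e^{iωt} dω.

F[g](ω) = \frac{\pi e^{- \frac{2 \sqrt{2} \left|{\omega}\right|}{5}} \sin{\left(\frac{2 \sqrt{2} \left|{\omega}\right|}{5} + \frac{\pi}{4} \right)}}{20}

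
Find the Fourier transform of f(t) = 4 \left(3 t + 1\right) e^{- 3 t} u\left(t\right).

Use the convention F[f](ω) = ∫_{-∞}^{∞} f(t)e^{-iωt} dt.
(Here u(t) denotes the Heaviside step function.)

F(ω) = \frac{4 \left(- i \omega - 6\right)}{\omega^{2} - 6 i \omega - 9}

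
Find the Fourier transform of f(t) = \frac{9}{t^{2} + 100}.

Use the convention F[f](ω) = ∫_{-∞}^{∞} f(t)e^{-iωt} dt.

F(ω) = \frac{9 \pi e^{- 10 \left|{\omega}\right|}}{10}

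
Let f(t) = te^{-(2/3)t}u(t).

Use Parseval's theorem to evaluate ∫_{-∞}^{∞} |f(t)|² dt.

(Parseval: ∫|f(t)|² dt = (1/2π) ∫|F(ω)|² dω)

∫|f(t)|² dt = \frac{27}{32}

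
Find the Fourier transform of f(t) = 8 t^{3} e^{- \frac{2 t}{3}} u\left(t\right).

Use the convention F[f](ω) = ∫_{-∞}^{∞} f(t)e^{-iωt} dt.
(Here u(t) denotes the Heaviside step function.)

F(ω) = \frac{3888}{\left(3 i \omega + 2\right)^{4}}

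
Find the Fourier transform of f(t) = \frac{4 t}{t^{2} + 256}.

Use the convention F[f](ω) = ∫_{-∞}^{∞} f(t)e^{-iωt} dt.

F(ω) = - 4 i \pi e^{- 16 \left|{\omega}\right|} \operatorname{sign}{\left(\omega \right)}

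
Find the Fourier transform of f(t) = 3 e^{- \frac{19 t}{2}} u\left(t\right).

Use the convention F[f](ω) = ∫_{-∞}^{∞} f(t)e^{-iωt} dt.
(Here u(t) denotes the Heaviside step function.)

F(ω) = \frac{6}{2 i \omega + 19}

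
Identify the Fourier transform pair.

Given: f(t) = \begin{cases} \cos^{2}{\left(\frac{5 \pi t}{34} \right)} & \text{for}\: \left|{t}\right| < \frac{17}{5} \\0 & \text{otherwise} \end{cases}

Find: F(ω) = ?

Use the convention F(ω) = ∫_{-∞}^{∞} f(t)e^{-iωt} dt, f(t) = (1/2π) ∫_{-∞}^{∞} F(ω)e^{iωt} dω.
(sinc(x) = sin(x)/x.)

F(ω) = - \frac{85 \pi^{2} \operatorname{sinc}{\left(\frac{17 \omega}{5} \right)}}{289 \omega^{2} - 25 \pi^{2}}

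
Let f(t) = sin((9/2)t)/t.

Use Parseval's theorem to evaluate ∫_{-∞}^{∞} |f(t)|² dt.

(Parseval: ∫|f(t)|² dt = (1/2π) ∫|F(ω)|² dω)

∫|f(t)|² dt = \frac{9 \pi}{2}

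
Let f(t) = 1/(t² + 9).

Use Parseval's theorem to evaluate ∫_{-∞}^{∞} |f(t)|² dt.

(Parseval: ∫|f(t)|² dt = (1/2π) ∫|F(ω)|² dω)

∫|f(t)|² dt = \frac{\pi}{54}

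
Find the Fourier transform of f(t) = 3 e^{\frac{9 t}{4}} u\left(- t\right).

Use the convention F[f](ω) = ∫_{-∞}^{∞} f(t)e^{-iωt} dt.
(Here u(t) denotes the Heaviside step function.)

F(ω) = - \frac{12}{4 i \omega - 9}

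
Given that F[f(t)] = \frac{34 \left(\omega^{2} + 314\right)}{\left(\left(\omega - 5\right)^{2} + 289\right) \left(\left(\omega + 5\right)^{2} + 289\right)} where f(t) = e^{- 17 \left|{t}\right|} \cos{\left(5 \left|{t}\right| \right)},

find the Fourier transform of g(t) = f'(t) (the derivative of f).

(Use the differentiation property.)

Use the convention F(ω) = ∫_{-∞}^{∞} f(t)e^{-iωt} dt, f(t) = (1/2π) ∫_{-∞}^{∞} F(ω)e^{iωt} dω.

F[g](ω) = \frac{34 i \omega \left(\omega^{2} + 314\right)}{\omega^{4} + 528 \omega^{2} + 98596}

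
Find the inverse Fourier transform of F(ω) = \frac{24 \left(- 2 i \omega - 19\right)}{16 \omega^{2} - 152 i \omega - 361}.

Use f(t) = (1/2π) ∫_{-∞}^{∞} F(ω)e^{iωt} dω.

f(t) = 3 \left(\frac{19 t}{4} + 1\right) e^{- \frac{19 t}{4}} u\left(t\right)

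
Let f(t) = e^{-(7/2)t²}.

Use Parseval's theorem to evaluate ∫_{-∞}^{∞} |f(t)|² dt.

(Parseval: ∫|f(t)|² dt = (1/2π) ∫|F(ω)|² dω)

∫|f(t)|² dt = \frac{\sqrt{7} \sqrt{\pi}}{7}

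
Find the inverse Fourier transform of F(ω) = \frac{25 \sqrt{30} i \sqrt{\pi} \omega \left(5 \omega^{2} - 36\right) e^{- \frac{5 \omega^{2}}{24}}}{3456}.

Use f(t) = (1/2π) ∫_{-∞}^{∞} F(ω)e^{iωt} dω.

f(t) = 3 t^{3} e^{- \frac{6 t^{2}}{5}}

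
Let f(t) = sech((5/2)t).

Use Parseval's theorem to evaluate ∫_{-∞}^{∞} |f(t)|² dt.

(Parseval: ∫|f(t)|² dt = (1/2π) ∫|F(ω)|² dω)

∫|f(t)|² dt = \frac{4}{5}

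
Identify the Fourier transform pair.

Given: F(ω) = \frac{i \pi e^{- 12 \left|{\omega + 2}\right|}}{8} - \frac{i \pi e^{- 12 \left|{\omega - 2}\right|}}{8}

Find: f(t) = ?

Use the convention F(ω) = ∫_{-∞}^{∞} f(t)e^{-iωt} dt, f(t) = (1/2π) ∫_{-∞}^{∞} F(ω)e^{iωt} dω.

f(t) = \frac{3 \sin{\left(2 t \right)}}{t^{2} + 144}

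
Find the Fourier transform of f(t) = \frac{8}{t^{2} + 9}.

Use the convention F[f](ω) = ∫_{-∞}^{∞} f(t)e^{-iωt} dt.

F(ω) = \frac{8 \pi e^{- 3 \left|{\omega}\right|}}{3}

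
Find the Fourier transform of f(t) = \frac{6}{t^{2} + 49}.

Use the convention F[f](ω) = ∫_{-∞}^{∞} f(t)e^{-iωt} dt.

F(ω) = \frac{6 \pi e^{- 7 \left|{\omega}\right|}}{7}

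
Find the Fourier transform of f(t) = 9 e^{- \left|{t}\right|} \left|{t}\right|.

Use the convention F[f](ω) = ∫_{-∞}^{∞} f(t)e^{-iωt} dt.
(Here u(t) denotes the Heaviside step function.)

F(ω) = \frac{18 \left(1 - \omega^{2}\right)}{\left(\omega^{2} + 1\right)^{2}}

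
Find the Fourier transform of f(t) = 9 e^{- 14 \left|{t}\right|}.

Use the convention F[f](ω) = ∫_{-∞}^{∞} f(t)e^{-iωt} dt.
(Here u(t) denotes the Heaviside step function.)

F(ω) = \frac{252}{\omega^{2} + 196}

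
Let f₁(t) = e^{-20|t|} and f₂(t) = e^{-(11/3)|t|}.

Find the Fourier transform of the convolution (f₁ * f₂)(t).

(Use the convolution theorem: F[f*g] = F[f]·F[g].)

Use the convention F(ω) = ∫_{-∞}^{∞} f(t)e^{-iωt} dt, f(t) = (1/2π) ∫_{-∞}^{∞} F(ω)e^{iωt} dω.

F[f₁*f₂](ω) = \frac{2640}{\left(\omega^{2} + 400\right) \left(9 \omega^{2} + 121\right)}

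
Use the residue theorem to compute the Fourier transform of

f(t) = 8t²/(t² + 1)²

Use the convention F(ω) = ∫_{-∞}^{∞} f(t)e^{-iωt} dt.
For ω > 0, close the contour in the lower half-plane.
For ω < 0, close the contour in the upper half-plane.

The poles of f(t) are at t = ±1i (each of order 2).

Let g(z) = f(z)e^{-iωz}; for large |z| the factor e^{-iωz} decays in the lower half-plane when ω > 0 and in the upper half-plane when ω < 0.

Case ω > 0 (lower half-plane, clockwise contour ⇒ F(ω) = -2πi·ΣRes):
  Res_{z = - i} g(z) = 2 i \left(1 - \omega\right) e^{- \omega} (pole of order 2)
  F(ω) = -2πi·ΣRes = 4 \pi \left(1 - \omega\right) e^{- \omega}

Case ω < 0 (upper half-plane, counterclockwise contour ⇒ F(ω) = +2πi·ΣRes):
  Res_{z = i} g(z) = 2 i \left(- \omega - 1\right) e^{\omega} (pole of order 2)
  F(ω) = 2πi·ΣRes = 4 \pi \left(\omega + 1\right) e^{\omega}

Both cases combine into a single formula in |ω|:

F(ω) = 4 \pi \left(1 - \left|{\omega}\right|\right) e^{- \left|{\omega}\right|}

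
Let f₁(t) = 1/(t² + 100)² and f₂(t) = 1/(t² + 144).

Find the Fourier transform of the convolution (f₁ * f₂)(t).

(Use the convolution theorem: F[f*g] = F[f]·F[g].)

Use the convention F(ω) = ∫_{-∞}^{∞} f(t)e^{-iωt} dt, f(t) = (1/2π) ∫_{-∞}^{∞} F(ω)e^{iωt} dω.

F[f₁*f₂](ω) = \frac{\pi^{2} \left(10 \left|{\omega}\right| + 1\right) e^{- 22 \left|{\omega}\right|}}{24000}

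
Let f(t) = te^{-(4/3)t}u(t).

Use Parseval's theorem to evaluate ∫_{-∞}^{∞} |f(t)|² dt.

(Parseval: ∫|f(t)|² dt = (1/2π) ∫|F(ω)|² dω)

∫|f(t)|² dt = \frac{27}{256}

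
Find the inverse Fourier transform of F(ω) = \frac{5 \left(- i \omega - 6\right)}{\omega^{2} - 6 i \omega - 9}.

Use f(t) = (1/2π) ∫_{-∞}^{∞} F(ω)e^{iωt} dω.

f(t) = 5 \left(3 t + 1\right) e^{- 3 t} u\left(t\right)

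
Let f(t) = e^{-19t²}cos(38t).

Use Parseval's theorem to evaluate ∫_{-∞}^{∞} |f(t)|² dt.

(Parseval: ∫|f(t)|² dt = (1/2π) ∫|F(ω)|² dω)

∫|f(t)|² dt = \frac{\sqrt{38} \sqrt{\pi} \left(1 + e^{38}\right)}{76 e^{38}}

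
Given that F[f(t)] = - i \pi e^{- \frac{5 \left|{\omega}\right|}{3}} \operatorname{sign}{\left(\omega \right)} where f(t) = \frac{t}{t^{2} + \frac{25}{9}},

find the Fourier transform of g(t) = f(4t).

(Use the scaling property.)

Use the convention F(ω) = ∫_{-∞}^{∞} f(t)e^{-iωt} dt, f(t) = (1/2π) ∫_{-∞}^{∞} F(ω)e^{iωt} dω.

F[g](ω) = - \frac{i \pi e^{- \frac{5 \left|{\omega}\right|}{12}} \operatorname{sign}{\left(\omega \right)}}{4}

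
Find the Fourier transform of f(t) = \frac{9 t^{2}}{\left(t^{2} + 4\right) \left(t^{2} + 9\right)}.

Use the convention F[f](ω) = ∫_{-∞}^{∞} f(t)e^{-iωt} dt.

F(ω) = \frac{9 \pi \left(3 - 2 e^{\left|{\omega}\right|}\right) e^{- 3 \left|{\omega}\right|}}{5}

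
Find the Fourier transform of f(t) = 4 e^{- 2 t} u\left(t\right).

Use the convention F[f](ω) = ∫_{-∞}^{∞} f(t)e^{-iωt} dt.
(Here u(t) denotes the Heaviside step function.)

F(ω) = \frac{4}{i \omega + 2}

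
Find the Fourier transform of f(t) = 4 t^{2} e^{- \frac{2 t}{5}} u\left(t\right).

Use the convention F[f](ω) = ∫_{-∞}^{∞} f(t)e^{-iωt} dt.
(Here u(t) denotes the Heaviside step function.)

F(ω) = \frac{1000}{\left(5 i \omega + 2\right)^{3}}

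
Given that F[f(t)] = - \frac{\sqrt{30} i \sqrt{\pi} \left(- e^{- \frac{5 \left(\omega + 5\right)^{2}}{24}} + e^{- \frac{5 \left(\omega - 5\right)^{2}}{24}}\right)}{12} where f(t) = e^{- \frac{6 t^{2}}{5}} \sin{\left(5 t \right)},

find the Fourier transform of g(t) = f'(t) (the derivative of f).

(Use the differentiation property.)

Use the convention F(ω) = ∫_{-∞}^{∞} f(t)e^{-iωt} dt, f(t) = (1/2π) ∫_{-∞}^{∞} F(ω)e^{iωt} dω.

F[g](ω) = \frac{\sqrt{30} \sqrt{\pi} \omega \left(e^{\frac{25 \omega}{6}} - 1\right) e^{- \frac{5 \omega^{2}}{24} - \frac{25 \omega}{12} - \frac{125}{24}}}{12}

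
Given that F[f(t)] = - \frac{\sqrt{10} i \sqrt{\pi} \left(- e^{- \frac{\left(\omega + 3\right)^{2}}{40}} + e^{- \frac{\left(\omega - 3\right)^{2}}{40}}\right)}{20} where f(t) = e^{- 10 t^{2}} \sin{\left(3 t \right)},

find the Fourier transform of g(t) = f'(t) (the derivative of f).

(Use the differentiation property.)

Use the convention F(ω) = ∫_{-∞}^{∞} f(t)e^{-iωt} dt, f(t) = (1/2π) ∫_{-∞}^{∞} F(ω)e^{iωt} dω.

F[g](ω) = \frac{\sqrt{10} \sqrt{\pi} \omega \left(e^{\frac{3 \omega}{10}} - 1\right) e^{- \frac{\omega^{2}}{40} - \frac{3 \omega}{20} - \frac{9}{40}}}{20}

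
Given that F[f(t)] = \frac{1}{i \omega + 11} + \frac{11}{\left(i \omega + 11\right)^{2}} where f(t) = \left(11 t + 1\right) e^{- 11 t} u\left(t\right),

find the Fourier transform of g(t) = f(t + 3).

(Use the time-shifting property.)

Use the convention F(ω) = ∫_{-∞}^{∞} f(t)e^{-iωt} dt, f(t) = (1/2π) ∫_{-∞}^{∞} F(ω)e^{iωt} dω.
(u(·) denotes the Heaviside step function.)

F[g](ω) = \frac{\left(- i \omega - 22\right) e^{3 i \omega}}{\omega^{2} - 22 i \omega - 121}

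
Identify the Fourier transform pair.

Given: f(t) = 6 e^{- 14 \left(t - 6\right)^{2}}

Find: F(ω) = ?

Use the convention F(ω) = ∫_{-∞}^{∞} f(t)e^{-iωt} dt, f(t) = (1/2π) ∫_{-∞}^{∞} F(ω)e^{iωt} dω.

F(ω) = \frac{3 \sqrt{14} \sqrt{\pi} e^{- \frac{\omega \left(\omega + 336 i\right)}{56}}}{7}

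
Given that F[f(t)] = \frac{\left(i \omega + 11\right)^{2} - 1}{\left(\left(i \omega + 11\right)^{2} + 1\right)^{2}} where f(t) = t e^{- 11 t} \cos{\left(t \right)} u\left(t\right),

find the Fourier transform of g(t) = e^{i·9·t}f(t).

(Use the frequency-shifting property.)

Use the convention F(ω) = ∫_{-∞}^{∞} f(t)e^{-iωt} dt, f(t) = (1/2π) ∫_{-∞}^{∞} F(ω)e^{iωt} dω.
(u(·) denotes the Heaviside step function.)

F[g](ω) = \frac{\left(i \left(\omega - 9\right) + 11\right)^{2} - 1}{\left(\left(i \left(\omega - 9\right) + 11\right)^{2} + 1\right)^{2}}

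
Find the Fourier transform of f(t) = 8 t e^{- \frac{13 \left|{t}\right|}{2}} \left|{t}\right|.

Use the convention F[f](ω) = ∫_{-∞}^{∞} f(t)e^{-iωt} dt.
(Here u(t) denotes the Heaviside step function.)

F(ω) = \frac{512 i \omega \left(4 \omega^{2} - 507\right)}{\left(4 \omega^{2} + 169\right)^{3}}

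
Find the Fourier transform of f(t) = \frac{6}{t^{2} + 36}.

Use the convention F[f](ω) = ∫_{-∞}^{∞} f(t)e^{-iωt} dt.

F(ω) = \pi e^{- 6 \left|{\omega}\right|}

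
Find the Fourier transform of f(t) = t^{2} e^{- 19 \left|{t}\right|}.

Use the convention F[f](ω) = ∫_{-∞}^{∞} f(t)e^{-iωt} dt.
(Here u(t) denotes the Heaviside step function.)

F(ω) = \frac{76 \left(361 - 3 \omega^{2}\right)}{\left(\omega^{2} + 361\right)^{3}}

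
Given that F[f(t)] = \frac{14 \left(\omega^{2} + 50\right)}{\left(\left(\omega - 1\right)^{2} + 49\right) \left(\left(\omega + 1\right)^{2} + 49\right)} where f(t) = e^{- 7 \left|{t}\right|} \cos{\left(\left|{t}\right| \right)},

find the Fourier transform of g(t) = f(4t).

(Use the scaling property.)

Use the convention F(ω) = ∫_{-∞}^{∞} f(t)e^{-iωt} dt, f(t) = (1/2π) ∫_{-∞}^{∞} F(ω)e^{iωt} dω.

F[g](ω) = \frac{56 \left(\omega^{2} + 800\right)}{\omega^{4} + 1536 \omega^{2} + 640000}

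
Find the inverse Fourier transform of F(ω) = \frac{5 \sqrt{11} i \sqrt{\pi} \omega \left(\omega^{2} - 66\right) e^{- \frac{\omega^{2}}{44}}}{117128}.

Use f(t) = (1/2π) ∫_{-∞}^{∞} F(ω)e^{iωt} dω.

f(t) = 5 t^{3} e^{- 11 t^{2}}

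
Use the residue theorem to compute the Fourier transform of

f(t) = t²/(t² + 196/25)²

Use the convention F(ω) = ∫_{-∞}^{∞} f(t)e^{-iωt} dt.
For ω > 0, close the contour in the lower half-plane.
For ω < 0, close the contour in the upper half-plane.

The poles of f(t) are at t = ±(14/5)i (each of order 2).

Let g(z) = f(z)e^{-iωz}; for large |z| the factor e^{-iωz} decays in the lower half-plane when ω > 0 and in the upper half-plane when ω < 0.

Case ω > 0 (lower half-plane, clockwise contour ⇒ F(ω) = -2πi·ΣRes):
  Res_{z = - \frac{14 i}{5}} g(z) = \frac{i \left(5 - 14 \omega\right) e^{- \frac{14 \omega}{5}}}{56} (pole of order 2)
  F(ω) = -2πi·ΣRes = \frac{\pi \left(5 - 14 \omega\right) e^{- \frac{14 \omega}{5}}}{28}

Case ω < 0 (upper half-plane, counterclockwise contour ⇒ F(ω) = +2πi·ΣRes):
  Res_{z = \frac{14 i}{5}} g(z) = \frac{i \left(- 14 \omega - 5\right) e^{\frac{14 \omega}{5}}}{56} (pole of order 2)
  F(ω) = 2πi·ΣRes = \frac{\pi \left(14 \omega + 5\right) e^{\frac{14 \omega}{5}}}{28}

Both cases combine into a single formula in |ω|:

F(ω) = \frac{\pi \left(5 - 14 \left|{\omega}\right|\right) e^{- \frac{14 \left|{\omega}\right|}{5}}}{28}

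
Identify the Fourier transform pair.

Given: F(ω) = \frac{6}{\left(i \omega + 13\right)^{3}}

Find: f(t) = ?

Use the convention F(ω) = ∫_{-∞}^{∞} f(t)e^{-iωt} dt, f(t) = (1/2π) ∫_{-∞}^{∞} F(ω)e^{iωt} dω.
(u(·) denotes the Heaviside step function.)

f(t) = 3 t^{2} e^{- 13 t} u\left(t\right)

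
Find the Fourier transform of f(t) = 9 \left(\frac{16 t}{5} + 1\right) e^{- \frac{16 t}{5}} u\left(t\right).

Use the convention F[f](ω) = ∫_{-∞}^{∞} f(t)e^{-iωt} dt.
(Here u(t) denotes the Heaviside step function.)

F(ω) = \frac{45 \left(- 5 i \omega - 32\right)}{25 \omega^{2} - 160 i \omega - 256}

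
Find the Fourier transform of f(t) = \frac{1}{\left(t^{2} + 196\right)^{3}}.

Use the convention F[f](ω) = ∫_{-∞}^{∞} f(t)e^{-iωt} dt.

F(ω) = \frac{\pi \left(196 \omega^{2} + 42 \left|{\omega}\right| + 3\right) e^{- 14 \left|{\omega}\right|}}{4302592}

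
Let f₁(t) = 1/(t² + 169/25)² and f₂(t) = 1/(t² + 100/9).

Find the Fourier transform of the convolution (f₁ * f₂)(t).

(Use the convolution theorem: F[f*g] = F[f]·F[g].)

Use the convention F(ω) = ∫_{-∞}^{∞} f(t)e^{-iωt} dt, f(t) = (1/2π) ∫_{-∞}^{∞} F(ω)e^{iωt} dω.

F[f₁*f₂](ω) = \frac{15 \pi^{2} \left(13 \left|{\omega}\right| + 5\right) e^{- \frac{89 \left|{\omega}\right|}{15}}}{8788}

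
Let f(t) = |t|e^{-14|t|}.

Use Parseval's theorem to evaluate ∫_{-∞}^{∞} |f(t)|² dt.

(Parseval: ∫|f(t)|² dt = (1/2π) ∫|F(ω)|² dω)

∫|f(t)|² dt = \frac{1}{5488}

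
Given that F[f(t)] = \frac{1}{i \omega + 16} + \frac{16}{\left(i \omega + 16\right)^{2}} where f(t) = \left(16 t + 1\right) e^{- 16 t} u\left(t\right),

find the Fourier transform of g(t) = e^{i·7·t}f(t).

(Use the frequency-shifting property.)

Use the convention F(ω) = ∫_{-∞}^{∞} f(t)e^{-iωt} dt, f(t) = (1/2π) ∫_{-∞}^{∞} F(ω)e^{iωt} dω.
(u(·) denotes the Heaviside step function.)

F[g](ω) = \frac{16 i \left(\omega - 7\right) + \left(i \left(\omega - 7\right) + 16\right)^{2} + 256}{\left(i \left(\omega - 7\right) + 16\right)^{3}}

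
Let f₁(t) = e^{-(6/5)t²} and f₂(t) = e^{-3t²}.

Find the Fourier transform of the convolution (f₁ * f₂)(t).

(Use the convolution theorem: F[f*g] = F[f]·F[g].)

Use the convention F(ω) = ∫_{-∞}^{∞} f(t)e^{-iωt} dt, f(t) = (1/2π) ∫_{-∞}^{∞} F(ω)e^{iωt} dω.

F[f₁*f₂](ω) = \frac{\sqrt{10} \pi e^{- \frac{7 \omega^{2}}{24}}}{6}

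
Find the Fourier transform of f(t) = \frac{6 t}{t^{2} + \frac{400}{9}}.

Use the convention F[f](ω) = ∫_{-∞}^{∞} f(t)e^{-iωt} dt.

F(ω) = - 6 i \pi e^{- \frac{20 \left|{\omega}\right|}{3}} \operatorname{sign}{\left(\omega \right)}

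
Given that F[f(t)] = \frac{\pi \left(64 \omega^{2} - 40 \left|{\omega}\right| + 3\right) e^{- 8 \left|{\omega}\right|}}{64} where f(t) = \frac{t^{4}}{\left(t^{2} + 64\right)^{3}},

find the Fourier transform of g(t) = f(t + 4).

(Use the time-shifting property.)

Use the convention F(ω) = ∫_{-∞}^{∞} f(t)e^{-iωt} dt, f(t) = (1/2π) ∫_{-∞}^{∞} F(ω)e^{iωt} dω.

F[g](ω) = \frac{\pi \left(64 \omega^{2} - 40 \left|{\omega}\right| + 3\right) e^{4 i \omega - 8 \left|{\omega}\right|}}{64}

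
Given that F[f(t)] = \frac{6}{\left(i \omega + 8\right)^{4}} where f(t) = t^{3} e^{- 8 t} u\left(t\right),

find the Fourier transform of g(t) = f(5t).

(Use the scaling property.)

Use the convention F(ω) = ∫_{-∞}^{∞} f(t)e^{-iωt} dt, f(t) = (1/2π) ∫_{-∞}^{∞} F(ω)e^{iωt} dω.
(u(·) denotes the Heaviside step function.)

F[g](ω) = \frac{750}{\left(i \omega + 40\right)^{4}}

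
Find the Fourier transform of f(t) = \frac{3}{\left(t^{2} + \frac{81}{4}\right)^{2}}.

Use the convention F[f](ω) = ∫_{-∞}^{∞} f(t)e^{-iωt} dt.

F(ω) = \frac{2 \pi \left(9 \left|{\omega}\right| + 2\right) e^{- \frac{9 \left|{\omega}\right|}{2}}}{243}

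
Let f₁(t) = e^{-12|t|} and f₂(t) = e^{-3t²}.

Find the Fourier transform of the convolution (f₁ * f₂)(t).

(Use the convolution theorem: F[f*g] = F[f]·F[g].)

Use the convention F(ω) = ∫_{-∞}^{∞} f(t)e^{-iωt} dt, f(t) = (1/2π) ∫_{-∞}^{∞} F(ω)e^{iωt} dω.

F[f₁*f₂](ω) = \frac{8 \sqrt{3} \sqrt{\pi} e^{- \frac{\omega^{2}}{12}}}{\omega^{2} + 144}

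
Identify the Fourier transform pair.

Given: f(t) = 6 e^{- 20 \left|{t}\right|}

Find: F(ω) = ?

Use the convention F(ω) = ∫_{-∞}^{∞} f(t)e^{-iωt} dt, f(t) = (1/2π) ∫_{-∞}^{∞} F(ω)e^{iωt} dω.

F(ω) = \frac{240}{\omega^{2} + 400}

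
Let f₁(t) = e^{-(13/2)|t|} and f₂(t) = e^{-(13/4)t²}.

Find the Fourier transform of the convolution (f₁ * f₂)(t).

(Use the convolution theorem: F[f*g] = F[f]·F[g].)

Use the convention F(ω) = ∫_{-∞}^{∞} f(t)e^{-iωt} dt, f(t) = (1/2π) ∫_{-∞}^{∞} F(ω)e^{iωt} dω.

F[f₁*f₂](ω) = \frac{8 \sqrt{13} \sqrt{\pi} e^{- \frac{\omega^{2}}{13}}}{4 \omega^{2} + 169}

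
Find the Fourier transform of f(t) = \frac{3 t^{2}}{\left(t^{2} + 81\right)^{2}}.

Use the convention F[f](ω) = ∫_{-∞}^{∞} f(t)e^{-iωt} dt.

F(ω) = \frac{\pi \left(1 - 9 \left|{\omega}\right|\right) e^{- 9 \left|{\omega}\right|}}{6}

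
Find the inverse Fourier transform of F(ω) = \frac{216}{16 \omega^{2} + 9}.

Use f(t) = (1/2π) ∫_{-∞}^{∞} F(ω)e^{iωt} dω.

f(t) = 9 e^{- \frac{3 \left|{t}\right|}{4}}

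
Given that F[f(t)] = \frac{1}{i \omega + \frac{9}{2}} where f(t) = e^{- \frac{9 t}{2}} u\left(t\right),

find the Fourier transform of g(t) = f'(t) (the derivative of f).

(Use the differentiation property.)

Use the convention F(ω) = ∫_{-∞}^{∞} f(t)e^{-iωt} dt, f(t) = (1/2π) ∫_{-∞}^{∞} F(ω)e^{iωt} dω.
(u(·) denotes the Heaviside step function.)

F[g](ω) = \frac{2 \omega}{2 \omega - 9 i}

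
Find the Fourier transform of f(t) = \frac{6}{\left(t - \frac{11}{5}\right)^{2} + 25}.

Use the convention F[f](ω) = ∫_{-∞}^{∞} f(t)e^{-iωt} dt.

F(ω) = \frac{6 \pi e^{- \frac{11 i \omega}{5} - 5 \left|{\omega}\right|}}{5}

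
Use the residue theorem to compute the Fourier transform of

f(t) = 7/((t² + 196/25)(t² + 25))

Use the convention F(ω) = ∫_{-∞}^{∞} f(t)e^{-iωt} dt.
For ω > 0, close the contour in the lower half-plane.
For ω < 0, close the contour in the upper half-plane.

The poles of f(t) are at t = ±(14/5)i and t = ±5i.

Let g(z) = f(z)e^{-iωz}; for large |z| the factor e^{-iωz} decays in the lower half-plane when ω > 0 and in the upper half-plane when ω < 0.

Case ω > 0 (lower half-plane, clockwise contour ⇒ F(ω) = -2πi·ΣRes):
  Res_{z = - \frac{14 i}{5}} g(z) = \frac{125 i e^{- \frac{14 \omega}{5}}}{1716}
  Res_{z = - 5 i} g(z) = - \frac{35 i e^{- 5 \omega}}{858}
  F(ω) = -2πi·ΣRes = - \frac{35 \pi e^{- 5 \omega}}{429} + \frac{125 \pi e^{- \frac{14 \omega}{5}}}{858}

Case ω < 0 (upper half-plane, counterclockwise contour ⇒ F(ω) = +2πi·ΣRes):
  Res_{z = \frac{14 i}{5}} g(z) = - \frac{125 i e^{\frac{14 \omega}{5}}}{1716}
  Res_{z = 5 i} g(z) = \frac{35 i e^{5 \omega}}{858}
  F(ω) = 2πi·ΣRes = \frac{5 \pi \left(25 e^{\frac{14 \omega}{5}} - 14 e^{5 \omega}\right)}{858}

Both cases combine into a single formula in |ω|:

F(ω) = - \frac{35 \pi e^{- 5 \left|{\omega}\right|}}{429} + \frac{125 \pi e^{- \frac{14 \left|{\omega}\right|}{5}}}{858}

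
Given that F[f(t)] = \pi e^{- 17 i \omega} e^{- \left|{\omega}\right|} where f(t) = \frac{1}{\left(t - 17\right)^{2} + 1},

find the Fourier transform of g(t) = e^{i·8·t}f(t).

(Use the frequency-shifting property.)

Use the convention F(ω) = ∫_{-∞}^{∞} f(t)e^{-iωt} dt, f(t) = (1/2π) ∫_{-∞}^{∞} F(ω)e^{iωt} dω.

F[g](ω) = \pi e^{- 17 i \left(\omega - 8\right) - \left|{\omega - 8}\right|}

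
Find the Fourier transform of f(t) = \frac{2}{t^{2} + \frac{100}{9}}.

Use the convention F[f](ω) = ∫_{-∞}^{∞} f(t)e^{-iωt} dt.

F(ω) = \frac{3 \pi e^{- \frac{10 \left|{\omega}\right|}{3}}}{5}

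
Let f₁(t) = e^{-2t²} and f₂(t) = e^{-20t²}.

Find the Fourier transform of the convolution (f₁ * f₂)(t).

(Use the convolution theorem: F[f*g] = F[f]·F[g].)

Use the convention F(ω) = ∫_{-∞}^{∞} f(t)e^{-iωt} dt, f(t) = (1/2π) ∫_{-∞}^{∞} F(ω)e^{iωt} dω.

F[f₁*f₂](ω) = \frac{\sqrt{10} \pi e^{- \frac{11 \omega^{2}}{80}}}{20}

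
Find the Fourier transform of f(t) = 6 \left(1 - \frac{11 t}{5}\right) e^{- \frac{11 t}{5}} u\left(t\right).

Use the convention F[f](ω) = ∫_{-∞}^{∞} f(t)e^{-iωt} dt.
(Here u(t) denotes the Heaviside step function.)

F(ω) = \frac{150 i \omega}{- 25 \omega^{2} + 110 i \omega + 121}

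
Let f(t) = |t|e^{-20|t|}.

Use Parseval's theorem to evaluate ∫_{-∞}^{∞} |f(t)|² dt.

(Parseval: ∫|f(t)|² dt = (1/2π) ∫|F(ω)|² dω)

∫|f(t)|² dt = \frac{1}{16000}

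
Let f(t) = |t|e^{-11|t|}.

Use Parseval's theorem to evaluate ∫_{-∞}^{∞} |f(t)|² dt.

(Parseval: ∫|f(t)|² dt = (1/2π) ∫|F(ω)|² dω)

∫|f(t)|² dt = \frac{1}{2662}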